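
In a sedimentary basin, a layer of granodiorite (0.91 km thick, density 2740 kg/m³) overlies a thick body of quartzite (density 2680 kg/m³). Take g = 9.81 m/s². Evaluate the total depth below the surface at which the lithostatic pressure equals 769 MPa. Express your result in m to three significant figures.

Pressure at base of upper layers: 2740×9.81×910 = 2.446×10^7 Pa = 24.46 MPa
Remaining pressure to be supplied by quartzite: 7.690×10^8 − 2.446×10^7 = 7.445×10^8 Pa
Additional depth in quartzite = 7.445×10^8 Pa / (2680 kg/m³ × 9.81 m/s²) = 28319 m
Total depth = 910 m + 28319 m = 29229 m

29200 m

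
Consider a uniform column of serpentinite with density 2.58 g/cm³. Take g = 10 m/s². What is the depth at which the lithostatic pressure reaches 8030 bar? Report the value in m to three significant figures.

h = P/(ρg) = 8030 bar / (2580 kg/m³ × 10 m/s²) = 8.030×10^8 Pa / 25800 Pa/m = 31124 m

31100 m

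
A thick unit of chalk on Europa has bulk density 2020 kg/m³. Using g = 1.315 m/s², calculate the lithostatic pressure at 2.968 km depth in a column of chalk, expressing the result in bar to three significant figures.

78.8 bar

chalk: 2020 kg/m³ × 1.315 m/s² × 2968 m = 7.884×10^6 Pa = 78.84 bar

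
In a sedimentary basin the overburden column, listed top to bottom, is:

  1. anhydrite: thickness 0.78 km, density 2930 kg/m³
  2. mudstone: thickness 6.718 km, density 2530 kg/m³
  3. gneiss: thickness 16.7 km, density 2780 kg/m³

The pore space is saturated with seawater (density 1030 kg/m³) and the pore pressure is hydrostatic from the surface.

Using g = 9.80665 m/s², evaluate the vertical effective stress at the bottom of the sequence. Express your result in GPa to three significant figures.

0.400 GPa

Overburden (lithostatic) stress σ_v:
anhydrite: 2930 kg/m³ × 9.80665 m/s² × 780 m = 2.241×10^7 Pa = 22.41 MPa
mudstone: 2530 kg/m³ × 9.80665 m/s² × 6718 m = 1.667×10^8 Pa = 166.7 MPa
gneiss: 2780 kg/m³ × 9.80665 m/s² × 16700 m = 4.553×10^8 Pa = 455.3 MPa
Total = 22.41 + 166.7 + 455.3 = 644.37 MPa
Pore pressure P_p = 1030 kg/m³ × 9.80665 m/s² × 24198 m = 2.444×10^8 Pa = 244.4 MPa
Effective stress σ' = σ_v − P_p = 644.4 − 244.4 = 399.95 MPa = 0.39995 GPa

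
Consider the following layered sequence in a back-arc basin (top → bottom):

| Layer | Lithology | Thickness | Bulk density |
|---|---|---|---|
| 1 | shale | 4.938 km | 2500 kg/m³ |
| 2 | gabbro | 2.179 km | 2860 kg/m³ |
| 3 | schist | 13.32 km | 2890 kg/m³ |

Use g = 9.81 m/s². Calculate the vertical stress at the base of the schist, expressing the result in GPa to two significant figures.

shale: 2500 kg/m³ × 9.81 m/s² × 4938 m = 1.211×10^8 Pa = 0.1211 GPa
gabbro: 2860 kg/m³ × 9.81 m/s² × 2179 m = 6.114×10^7 Pa = 0.06114 GPa
schist: 2890 kg/m³ × 9.81 m/s² × 13320 m = 3.776×10^8 Pa = 0.3776 GPa
Total = 0.1211 + 0.06114 + 0.3776 = 0.55987 GPa

0.56 GPa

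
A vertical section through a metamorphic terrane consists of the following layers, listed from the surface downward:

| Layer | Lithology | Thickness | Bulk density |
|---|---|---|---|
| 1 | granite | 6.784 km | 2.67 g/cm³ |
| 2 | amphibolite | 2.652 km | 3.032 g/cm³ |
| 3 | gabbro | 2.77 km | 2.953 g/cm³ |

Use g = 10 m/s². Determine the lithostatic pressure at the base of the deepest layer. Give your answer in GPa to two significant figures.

0.34 GPa

granite: 2670 kg/m³ × 10 m/s² × 6784 m = 1.811×10^8 Pa = 0.1811 GPa
amphibolite: 3032 kg/m³ × 10 m/s² × 2652 m = 8.041×10^7 Pa = 0.08041 GPa
gabbro: 2953 kg/m³ × 10 m/s² × 2770 m = 8.180×10^7 Pa = 0.08180 GPa
Total = 0.1811 + 0.08041 + 0.08180 = 0.34334 GPa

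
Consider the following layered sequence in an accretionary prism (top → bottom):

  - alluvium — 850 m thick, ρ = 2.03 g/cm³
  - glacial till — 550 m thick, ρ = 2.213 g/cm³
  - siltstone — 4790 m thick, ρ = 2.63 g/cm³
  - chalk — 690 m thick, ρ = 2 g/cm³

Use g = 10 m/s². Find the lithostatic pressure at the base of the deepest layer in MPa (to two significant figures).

170 MPa

alluvium: 2030 kg/m³ × 10 m/s² × 850 m = 1.725×10^7 Pa = 17.25 MPa
glacial till: 2213 kg/m³ × 10 m/s² × 550 m = 1.217×10^7 Pa = 12.17 MPa
siltstone: 2630 kg/m³ × 10 m/s² × 4790 m = 1.260×10^8 Pa = 126.0 MPa
chalk: 2000 kg/m³ × 10 m/s² × 690 m = 1.380×10^7 Pa = 13.80 MPa
Total = 17.25 + 12.17 + 126.0 + 13.80 = 169.20 MPa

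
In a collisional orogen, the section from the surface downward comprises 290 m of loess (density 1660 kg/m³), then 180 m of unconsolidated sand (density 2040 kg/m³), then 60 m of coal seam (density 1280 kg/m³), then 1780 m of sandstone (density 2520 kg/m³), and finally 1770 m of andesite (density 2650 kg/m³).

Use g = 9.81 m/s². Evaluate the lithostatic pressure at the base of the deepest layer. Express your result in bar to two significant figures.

990 bar

loess: 1660 kg/m³ × 9.81 m/s² × 290 m = 4.723×10^6 Pa = 47.23 bar
unconsolidated sand: 2040 kg/m³ × 9.81 m/s² × 180 m = 3.602×10^6 Pa = 36.02 bar
coal seam: 1280 kg/m³ × 9.81 m/s² × 60 m = 7.534×10^5 Pa = 7.534 bar
sandstone: 2520 kg/m³ × 9.81 m/s² × 1780 m = 4.400×10^7 Pa = 440.0 bar
andesite: 2650 kg/m³ × 9.81 m/s² × 1770 m = 4.601×10^7 Pa = 460.1 bar
Total = 47.23 + 36.02 + 7.534 + 440.0 + 460.1 = 990.96 bar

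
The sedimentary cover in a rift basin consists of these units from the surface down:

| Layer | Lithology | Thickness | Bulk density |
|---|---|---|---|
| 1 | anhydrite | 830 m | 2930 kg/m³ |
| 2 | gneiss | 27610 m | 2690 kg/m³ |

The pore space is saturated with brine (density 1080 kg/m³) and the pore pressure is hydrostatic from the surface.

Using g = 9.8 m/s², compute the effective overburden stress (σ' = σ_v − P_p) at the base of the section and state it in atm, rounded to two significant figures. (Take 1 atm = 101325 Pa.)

4400 atm

Overburden (lithostatic) stress σ_v:
anhydrite: 2930 kg/m³ × 9.8 m/s² × 830 m = 2.383×10^7 Pa = 23.83 MPa
gneiss: 2690 kg/m³ × 9.8 m/s² × 27610 m = 7.279×10^8 Pa = 727.9 MPa
Total = 23.83 + 727.9 = 751.69 MPa
Pore pressure P_p = 1080 kg/m³ × 9.8 m/s² × 28440 m = 3.010×10^8 Pa = 301.0 MPa
Effective stress σ' = σ_v − P_p = 751.7 − 301.0 = 450.68 MPa = 4447.9 atm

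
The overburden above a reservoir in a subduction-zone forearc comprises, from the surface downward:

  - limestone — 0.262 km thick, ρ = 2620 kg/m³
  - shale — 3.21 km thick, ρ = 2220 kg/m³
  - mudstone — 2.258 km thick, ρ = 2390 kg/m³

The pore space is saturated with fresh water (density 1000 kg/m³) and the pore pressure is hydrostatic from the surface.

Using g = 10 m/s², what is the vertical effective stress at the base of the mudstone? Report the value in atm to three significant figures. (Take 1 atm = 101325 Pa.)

Overburden (lithostatic) stress σ_v:
limestone: 2620 kg/m³ × 10 m/s² × 262 m = 6.864×10^6 Pa = 6.864 MPa
shale: 2220 kg/m³ × 10 m/s² × 3210 m = 7.126×10^7 Pa = 71.26 MPa
mudstone: 2390 kg/m³ × 10 m/s² × 2258 m = 5.397×10^7 Pa = 53.97 MPa
Total = 6.864 + 71.26 + 53.97 = 132.09 MPa
Pore pressure P_p = 1000 kg/m³ × 10 m/s² × 5730 m = 5.730×10^7 Pa = 57.30 MPa
Effective stress σ' = σ_v − P_p = 132.1 − 57.30 = 74.793 MPa = 738.15 atm

738 atm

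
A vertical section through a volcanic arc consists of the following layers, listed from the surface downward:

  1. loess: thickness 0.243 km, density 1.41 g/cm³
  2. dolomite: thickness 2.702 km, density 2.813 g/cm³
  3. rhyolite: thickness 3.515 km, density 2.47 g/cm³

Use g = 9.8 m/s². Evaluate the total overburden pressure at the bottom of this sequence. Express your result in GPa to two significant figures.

loess: 1410 kg/m³ × 9.8 m/s² × 243 m = 3.358×10^6 Pa = 3.358×10^-3 GPa
dolomite: 2813 kg/m³ × 9.8 m/s² × 2702 m = 7.449×10^7 Pa = 0.07449 GPa
rhyolite: 2470 kg/m³ × 9.8 m/s² × 3515 m = 8.508×10^7 Pa = 0.08508 GPa
Total = 3.358×10^-3 + 0.07449 + 0.08508 = 0.16293 GPa

0.16 GPa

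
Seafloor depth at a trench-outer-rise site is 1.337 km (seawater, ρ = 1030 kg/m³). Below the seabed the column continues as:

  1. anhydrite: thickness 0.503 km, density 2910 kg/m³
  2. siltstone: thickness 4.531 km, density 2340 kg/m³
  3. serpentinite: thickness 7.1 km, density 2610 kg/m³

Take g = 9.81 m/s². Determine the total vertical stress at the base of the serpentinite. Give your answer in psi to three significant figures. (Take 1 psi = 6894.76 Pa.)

45500 psi

seawater: 1030 kg/m³ × 9.81 m/s² × 1337 m = 1.351×10^7 Pa = 1959 psi
anhydrite: 2910 kg/m³ × 9.81 m/s² × 503 m = 1.436×10^7 Pa = 2083 psi
siltstone: 2340 kg/m³ × 9.81 m/s² × 4531 m = 1.040×10^8 Pa = 15086 psi
serpentinite: 2610 kg/m³ × 9.81 m/s² × 7100 m = 1.818×10^8 Pa = 26366 psi
Total = 1959 + 2083 + 15086 + 26366 = 45494 psi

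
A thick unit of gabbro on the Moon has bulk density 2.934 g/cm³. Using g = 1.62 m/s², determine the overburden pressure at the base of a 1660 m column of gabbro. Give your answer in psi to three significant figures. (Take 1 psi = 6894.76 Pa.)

1140 psi

gabbro: 2934 kg/m³ × 1.62 m/s² × 1660 m = 7.890×10^6 Pa = 1144 psi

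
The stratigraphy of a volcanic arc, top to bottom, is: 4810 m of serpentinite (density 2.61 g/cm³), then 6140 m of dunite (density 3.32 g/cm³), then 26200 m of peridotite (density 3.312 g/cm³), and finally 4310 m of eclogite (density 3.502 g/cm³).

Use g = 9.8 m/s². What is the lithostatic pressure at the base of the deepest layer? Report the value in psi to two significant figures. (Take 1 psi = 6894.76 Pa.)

190000 psi

serpentinite: 2610 kg/m³ × 9.8 m/s² × 4810 m = 1.230×10^8 Pa = 17844 psi
dunite: 3320 kg/m³ × 9.8 m/s² × 6140 m = 1.998×10^8 Pa = 28974 psi
peridotite: 3312 kg/m³ × 9.8 m/s² × 26200 m = 8.504×10^8 Pa = 1.233×10^5 psi
eclogite: 3502 kg/m³ × 9.8 m/s² × 4310 m = 1.479×10^8 Pa = 21454 psi
Total = 17844 + 28974 + 1.233×10^5 + 21454 = 1.9161×10^5 psi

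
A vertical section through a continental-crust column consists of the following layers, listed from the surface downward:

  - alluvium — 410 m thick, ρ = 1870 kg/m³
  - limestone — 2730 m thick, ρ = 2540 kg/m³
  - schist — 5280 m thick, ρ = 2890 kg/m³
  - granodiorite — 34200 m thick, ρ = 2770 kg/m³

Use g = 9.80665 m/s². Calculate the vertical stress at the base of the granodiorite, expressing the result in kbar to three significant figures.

alluvium: 1870 kg/m³ × 9.80665 m/s² × 410 m = 7.519×10^6 Pa = 0.07519 kbar
limestone: 2540 kg/m³ × 9.80665 m/s² × 2730 m = 6.800×10^7 Pa = 0.6800 kbar
schist: 2890 kg/m³ × 9.80665 m/s² × 5280 m = 1.496×10^8 Pa = 1.496 kbar
granodiorite: 2770 kg/m³ × 9.80665 m/s² × 34200 m = 9.290×10^8 Pa = 9.290 kbar
Total = 0.07519 + 0.6800 + 1.496 + 9.290 = 11.542 kbar

11.5 kbar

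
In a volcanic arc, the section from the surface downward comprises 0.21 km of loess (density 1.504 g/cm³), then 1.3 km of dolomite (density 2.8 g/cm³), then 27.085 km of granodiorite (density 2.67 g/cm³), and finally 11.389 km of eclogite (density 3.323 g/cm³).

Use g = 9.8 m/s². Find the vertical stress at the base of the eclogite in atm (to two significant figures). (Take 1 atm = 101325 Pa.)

loess: 1504 kg/m³ × 9.8 m/s² × 210 m = 3.095×10^6 Pa = 30.55 atm
dolomite: 2800 kg/m³ × 9.8 m/s² × 1300 m = 3.567×10^7 Pa = 352.1 atm
granodiorite: 2670 kg/m³ × 9.8 m/s² × 27085 m = 7.087×10^8 Pa = 6994 atm
eclogite: 3323 kg/m³ × 9.8 m/s² × 11389 m = 3.709×10^8 Pa = 3660 atm
Total = 30.55 + 352.1 + 6994 + 3660 = 11037 atm

11000 atm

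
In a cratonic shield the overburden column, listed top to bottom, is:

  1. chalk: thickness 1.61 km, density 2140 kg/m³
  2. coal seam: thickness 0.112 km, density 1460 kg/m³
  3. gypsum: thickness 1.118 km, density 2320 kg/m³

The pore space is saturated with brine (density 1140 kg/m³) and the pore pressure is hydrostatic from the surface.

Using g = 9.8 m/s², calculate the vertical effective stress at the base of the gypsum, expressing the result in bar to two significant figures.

Overburden (lithostatic) stress σ_v:
chalk: 2140 kg/m³ × 9.8 m/s² × 1610 m = 3.376×10^7 Pa = 33.76 MPa
coal seam: 1460 kg/m³ × 9.8 m/s² × 112 m = 1.602×10^6 Pa = 1.602 MPa
gypsum: 2320 kg/m³ × 9.8 m/s² × 1118 m = 2.542×10^7 Pa = 25.42 MPa
Total = 33.76 + 1.602 + 25.42 = 60.786 MPa
Pore pressure P_p = 1140 kg/m³ × 9.8 m/s² × 2840 m = 3.173×10^7 Pa = 31.73 MPa
Effective stress σ' = σ_v − P_p = 60.79 − 31.73 = 29.058 MPa = 290.58 bar

290 bar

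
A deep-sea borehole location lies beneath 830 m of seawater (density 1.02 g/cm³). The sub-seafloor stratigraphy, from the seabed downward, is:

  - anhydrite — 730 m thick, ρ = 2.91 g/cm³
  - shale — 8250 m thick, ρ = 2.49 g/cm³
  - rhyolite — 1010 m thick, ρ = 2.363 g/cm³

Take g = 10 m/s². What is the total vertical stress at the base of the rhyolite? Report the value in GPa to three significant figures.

seawater: 1020 kg/m³ × 10 m/s² × 830 m = 8.466×10^6 Pa = 8.466×10^-3 GPa
anhydrite: 2910 kg/m³ × 10 m/s² × 730 m = 2.124×10^7 Pa = 0.02124 GPa
shale: 2490 kg/m³ × 10 m/s² × 8250 m = 2.054×10^8 Pa = 0.2054 GPa
rhyolite: 2363 kg/m³ × 10 m/s² × 1010 m = 2.387×10^7 Pa = 0.02387 GPa
Total = 8.466×10^-3 + 0.02124 + 0.2054 + 0.02387 = 0.25900 GPa

0.259 GPa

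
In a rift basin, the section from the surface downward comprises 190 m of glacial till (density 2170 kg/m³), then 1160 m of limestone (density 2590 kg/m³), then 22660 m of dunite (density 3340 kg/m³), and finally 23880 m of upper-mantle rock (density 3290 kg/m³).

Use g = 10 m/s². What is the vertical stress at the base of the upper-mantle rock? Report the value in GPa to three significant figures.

1.58 GPa

glacial till: 2170 kg/m³ × 10 m/s² × 190 m = 4.123×10^6 Pa = 4.123×10^-3 GPa
limestone: 2590 kg/m³ × 10 m/s² × 1160 m = 3.004×10^7 Pa = 0.03004 GPa
dunite: 3340 kg/m³ × 10 m/s² × 22660 m = 7.568×10^8 Pa = 0.7568 GPa
upper-mantle rock: 3290 kg/m³ × 10 m/s² × 23880 m = 7.857×10^8 Pa = 0.7857 GPa
Total = 4.123×10^-3 + 0.03004 + 0.7568 + 0.7857 = 1.5767 GPa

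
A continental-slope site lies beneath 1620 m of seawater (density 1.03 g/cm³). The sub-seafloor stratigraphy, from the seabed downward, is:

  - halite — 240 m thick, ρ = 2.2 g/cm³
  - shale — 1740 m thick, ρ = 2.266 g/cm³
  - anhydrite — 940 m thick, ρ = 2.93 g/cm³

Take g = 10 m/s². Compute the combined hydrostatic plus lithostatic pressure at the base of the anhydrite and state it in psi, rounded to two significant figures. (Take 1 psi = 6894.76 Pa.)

seawater: 1030 kg/m³ × 10 m/s² × 1620 m = 1.669×10^7 Pa = 2420 psi
halite: 2200 kg/m³ × 10 m/s² × 240 m = 5.280×10^6 Pa = 765.8 psi
shale: 2266 kg/m³ × 10 m/s² × 1740 m = 3.943×10^7 Pa = 5719 psi
anhydrite: 2930 kg/m³ × 10 m/s² × 940 m = 2.754×10^7 Pa = 3995 psi
Total = 2420 + 765.8 + 5719 + 3995 = 12899 psi

13000 psi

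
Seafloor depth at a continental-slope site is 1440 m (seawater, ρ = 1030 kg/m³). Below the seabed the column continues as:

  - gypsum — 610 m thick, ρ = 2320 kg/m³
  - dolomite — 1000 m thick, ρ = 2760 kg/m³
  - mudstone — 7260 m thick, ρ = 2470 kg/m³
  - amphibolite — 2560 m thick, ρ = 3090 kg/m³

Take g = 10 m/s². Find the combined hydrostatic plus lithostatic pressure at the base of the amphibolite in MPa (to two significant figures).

320 MPa

seawater: 1030 kg/m³ × 10 m/s² × 1440 m = 1.483×10^7 Pa = 14.83 MPa
gypsum: 2320 kg/m³ × 10 m/s² × 610 m = 1.415×10^7 Pa = 14.15 MPa
dolomite: 2760 kg/m³ × 10 m/s² × 1000 m = 2.760×10^7 Pa = 27.60 MPa
mudstone: 2470 kg/m³ × 10 m/s² × 7260 m = 1.793×10^8 Pa = 179.3 MPa
amphibolite: 3090 kg/m³ × 10 m/s² × 2560 m = 7.910×10^7 Pa = 79.10 MPa
Total = 14.83 + 14.15 + 27.60 + 179.3 + 79.10 = 315.01 MPa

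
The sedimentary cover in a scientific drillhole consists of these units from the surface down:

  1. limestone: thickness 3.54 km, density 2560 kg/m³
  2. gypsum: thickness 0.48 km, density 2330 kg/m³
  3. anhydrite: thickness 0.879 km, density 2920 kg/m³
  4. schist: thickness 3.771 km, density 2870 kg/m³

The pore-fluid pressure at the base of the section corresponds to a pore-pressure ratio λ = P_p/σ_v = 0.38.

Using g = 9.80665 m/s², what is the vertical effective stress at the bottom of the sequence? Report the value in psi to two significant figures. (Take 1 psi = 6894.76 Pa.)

Overburden (lithostatic) stress σ_v:
limestone: 2560 kg/m³ × 9.80665 m/s² × 3540 m = 8.887×10^7 Pa = 88.87 MPa
gypsum: 2330 kg/m³ × 9.80665 m/s² × 480 m = 1.097×10^7 Pa = 10.97 MPa
anhydrite: 2920 kg/m³ × 9.80665 m/s² × 879 m = 2.517×10^7 Pa = 25.17 MPa
schist: 2870 kg/m³ × 9.80665 m/s² × 3771 m = 1.061×10^8 Pa = 106.1 MPa
Total = 88.87 + 10.97 + 25.17 + 106.1 = 231.15 MPa
Pore pressure P_p = λ·σ_v = 0.38 × 231.1 MPa = 87.84 MPa
Effective stress σ' = σ_v − P_p = 231.1 − 87.84 = 143.31 MPa = 20785 psi

21000 psi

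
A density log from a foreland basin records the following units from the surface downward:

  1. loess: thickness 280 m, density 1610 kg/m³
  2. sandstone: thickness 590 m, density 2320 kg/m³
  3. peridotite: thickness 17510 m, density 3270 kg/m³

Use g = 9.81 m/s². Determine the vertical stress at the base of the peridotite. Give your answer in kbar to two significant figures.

5.8 kbar

loess: 1610 kg/m³ × 9.81 m/s² × 280 m = 4.422×10^6 Pa = 0.04422 kbar
sandstone: 2320 kg/m³ × 9.81 m/s² × 590 m = 1.343×10^7 Pa = 0.1343 kbar
peridotite: 3270 kg/m³ × 9.81 m/s² × 17510 m = 5.617×10^8 Pa = 5.617 kbar
Total = 0.04422 + 0.1343 + 5.617 = 5.7955 kbar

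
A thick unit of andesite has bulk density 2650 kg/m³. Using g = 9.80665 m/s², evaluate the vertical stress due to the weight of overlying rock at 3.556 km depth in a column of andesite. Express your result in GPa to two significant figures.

andesite: 2650 kg/m³ × 9.80665 m/s² × 3556 m = 9.241×10^7 Pa = 0.09241 GPa

0.092 GPa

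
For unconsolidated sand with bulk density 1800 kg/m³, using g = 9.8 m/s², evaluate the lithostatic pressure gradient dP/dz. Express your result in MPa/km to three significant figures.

17.6 MPa/km

dP/dz = ρg = 1800 kg/m³ × 9.8 m/s² = 17640 Pa/m
= 17640 Pa/m × (1 MPa/km / 1000.0 Pa/m) = 17.640 MPa/km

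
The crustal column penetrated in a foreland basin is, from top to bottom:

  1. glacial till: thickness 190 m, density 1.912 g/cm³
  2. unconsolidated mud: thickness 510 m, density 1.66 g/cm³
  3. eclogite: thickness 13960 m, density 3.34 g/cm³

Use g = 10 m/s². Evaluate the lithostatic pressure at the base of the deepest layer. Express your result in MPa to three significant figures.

glacial till: 1912 kg/m³ × 10 m/s² × 190 m = 3.633×10^6 Pa = 3.633 MPa
unconsolidated mud: 1660 kg/m³ × 10 m/s² × 510 m = 8.466×10^6 Pa = 8.466 MPa
eclogite: 3340 kg/m³ × 10 m/s² × 13960 m = 4.663×10^8 Pa = 466.3 MPa
Total = 3.633 + 8.466 + 466.3 = 478.36 MPa

478 MPa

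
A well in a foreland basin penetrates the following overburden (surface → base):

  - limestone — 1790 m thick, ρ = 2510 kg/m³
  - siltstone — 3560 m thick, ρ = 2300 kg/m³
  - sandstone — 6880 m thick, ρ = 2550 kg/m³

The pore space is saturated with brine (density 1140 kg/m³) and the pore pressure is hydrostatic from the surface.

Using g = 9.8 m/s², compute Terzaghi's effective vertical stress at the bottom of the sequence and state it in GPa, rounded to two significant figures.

0.16 GPa

Overburden (lithostatic) stress σ_v:
limestone: 2510 kg/m³ × 9.8 m/s² × 1790 m = 4.403×10^7 Pa = 44.03 MPa
siltstone: 2300 kg/m³ × 9.8 m/s² × 3560 m = 8.024×10^7 Pa = 80.24 MPa
sandstone: 2550 kg/m³ × 9.8 m/s² × 6880 m = 1.719×10^8 Pa = 171.9 MPa
Total = 44.03 + 80.24 + 171.9 = 296.20 MPa
Pore pressure P_p = 1140 kg/m³ × 9.8 m/s² × 12230 m = 1.366×10^8 Pa = 136.6 MPa
Effective stress σ' = σ_v − P_p = 296.2 − 136.6 = 159.57 MPa = 0.15957 GPa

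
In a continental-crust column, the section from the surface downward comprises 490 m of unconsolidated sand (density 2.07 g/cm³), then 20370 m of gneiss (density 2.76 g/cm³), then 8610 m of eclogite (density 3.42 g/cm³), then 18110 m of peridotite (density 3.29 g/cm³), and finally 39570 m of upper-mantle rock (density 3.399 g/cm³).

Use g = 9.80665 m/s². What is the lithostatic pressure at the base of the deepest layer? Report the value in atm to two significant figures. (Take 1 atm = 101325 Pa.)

unconsolidated sand: 2070 kg/m³ × 9.80665 m/s² × 490 m = 9.947×10^6 Pa = 98.17 atm
gneiss: 2760 kg/m³ × 9.80665 m/s² × 20370 m = 5.513×10^8 Pa = 5441 atm
eclogite: 3420 kg/m³ × 9.80665 m/s² × 8610 m = 2.888×10^8 Pa = 2850 atm
peridotite: 3290 kg/m³ × 9.80665 m/s² × 18110 m = 5.843×10^8 Pa = 5767 atm
upper-mantle rock: 3399 kg/m³ × 9.80665 m/s² × 39570 m = 1.319×10^9 Pa = 13017 atm
Total = 98.17 + 5441 + 2850 + 5767 + 13017 = 27173 atm

27000 atm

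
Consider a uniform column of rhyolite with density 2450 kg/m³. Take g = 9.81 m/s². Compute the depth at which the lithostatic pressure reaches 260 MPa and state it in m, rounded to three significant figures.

h = P/(ρg) = 260 MPa / (2450 kg/m³ × 9.81 m/s²) = 2.600×10^8 Pa / 24034 Pa/m = 10818 m

10800 m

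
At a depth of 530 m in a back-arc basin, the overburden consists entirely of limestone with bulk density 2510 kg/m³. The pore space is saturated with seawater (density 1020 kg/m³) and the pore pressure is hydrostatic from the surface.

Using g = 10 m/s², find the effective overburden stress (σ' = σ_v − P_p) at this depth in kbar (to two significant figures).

0.079 kbar

Overburden (lithostatic) stress σ_v:
limestone: 2510 kg/m³ × 10 m/s² × 530 m = 1.330×10^7 Pa = 13.30 MPa
Pore pressure P_p = 1020 kg/m³ × 10 m/s² × 530 m = 5.406×10^6 Pa = 5.406 MPa
Effective stress σ' = σ_v − P_p = 13.30 − 5.406 = 7.8970 MPa = 0.078970 kbar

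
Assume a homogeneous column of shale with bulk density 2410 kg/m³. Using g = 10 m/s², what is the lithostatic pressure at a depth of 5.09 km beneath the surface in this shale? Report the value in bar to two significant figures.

1200 bar

shale: 2410 kg/m³ × 10 m/s² × 5090 m = 1.227×10^8 Pa = 1227 bar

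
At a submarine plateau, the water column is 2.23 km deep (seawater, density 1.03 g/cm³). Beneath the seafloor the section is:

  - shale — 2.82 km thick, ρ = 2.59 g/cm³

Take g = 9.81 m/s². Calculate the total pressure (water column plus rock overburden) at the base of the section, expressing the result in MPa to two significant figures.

94 MPa

seawater: 1030 kg/m³ × 9.81 m/s² × 2230 m = 2.253×10^7 Pa = 22.53 MPa
shale: 2590 kg/m³ × 9.81 m/s² × 2820 m = 7.165×10^7 Pa = 71.65 MPa
Total = 22.53 + 71.65 = 94.183 MPa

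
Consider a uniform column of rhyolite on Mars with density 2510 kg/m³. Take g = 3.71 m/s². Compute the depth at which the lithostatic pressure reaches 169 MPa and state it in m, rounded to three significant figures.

18100 m

h = P/(ρg) = 169 MPa / (2510 kg/m³ × 3.71 m/s²) = 1.690×10^8 Pa / 9312.1 Pa/m = 18148 m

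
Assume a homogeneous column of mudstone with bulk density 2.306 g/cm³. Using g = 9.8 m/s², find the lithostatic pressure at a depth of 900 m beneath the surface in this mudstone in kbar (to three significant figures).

mudstone: 2306 kg/m³ × 9.8 m/s² × 900 m = 2.034×10^7 Pa = 0.2034 kbar

0.203 kbar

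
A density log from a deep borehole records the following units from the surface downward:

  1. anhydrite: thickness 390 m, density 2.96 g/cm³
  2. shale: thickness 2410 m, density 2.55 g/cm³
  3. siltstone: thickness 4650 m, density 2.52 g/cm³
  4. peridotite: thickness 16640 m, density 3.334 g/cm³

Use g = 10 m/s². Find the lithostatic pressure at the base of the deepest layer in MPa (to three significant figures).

anhydrite: 2960 kg/m³ × 10 m/s² × 390 m = 1.154×10^7 Pa = 11.54 MPa
shale: 2550 kg/m³ × 10 m/s² × 2410 m = 6.146×10^7 Pa = 61.45 MPa
siltstone: 2520 kg/m³ × 10 m/s² × 4650 m = 1.172×10^8 Pa = 117.2 MPa
peridotite: 3334 kg/m³ × 10 m/s² × 16640 m = 5.548×10^8 Pa = 554.8 MPa
Total = 11.54 + 61.45 + 117.2 + 554.8 = 744.96 MPa

745 MPa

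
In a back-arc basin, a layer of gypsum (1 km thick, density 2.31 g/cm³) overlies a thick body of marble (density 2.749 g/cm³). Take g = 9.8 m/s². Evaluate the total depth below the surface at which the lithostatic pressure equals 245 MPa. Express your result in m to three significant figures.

Pressure at base of upper layers: 2310×9.8×1000 = 2.264×10^7 Pa = 22.64 MPa
Remaining pressure to be supplied by marble: 2.450×10^8 − 2.264×10^7 = 2.224×10^8 Pa
Additional depth in marble = 2.224×10^8 Pa / (2749 kg/m³ × 9.8 m/s²) = 8253.9 m
Total depth = 1000 m + 8253.9 m = 9253.9 m

9250 m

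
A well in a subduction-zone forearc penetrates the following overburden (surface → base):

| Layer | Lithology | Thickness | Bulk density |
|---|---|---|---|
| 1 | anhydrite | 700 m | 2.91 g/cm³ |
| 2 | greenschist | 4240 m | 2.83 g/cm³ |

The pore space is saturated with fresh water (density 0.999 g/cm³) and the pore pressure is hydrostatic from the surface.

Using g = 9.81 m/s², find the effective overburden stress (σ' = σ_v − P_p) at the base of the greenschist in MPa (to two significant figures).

89 MPa

Overburden (lithostatic) stress σ_v:
anhydrite: 2910 kg/m³ × 9.81 m/s² × 700 m = 1.998×10^7 Pa = 19.98 MPa
greenschist: 2830 kg/m³ × 9.81 m/s² × 4240 m = 1.177×10^8 Pa = 117.7 MPa
Total = 19.98 + 117.7 = 137.70 MPa
Pore pressure P_p = 999 kg/m³ × 9.81 m/s² × 4940 m = 4.841×10^7 Pa = 48.41 MPa
Effective stress σ' = σ_v − P_p = 137.7 − 48.41 = 89.282 MPa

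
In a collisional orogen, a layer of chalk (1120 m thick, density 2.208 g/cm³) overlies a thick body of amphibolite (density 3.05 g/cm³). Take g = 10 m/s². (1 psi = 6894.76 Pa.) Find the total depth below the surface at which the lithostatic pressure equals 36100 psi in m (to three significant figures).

Pressure at base of upper layers: 2208×10×1120 = 2.473×10^7 Pa = 3587 psi
Remaining pressure to be supplied by amphibolite: 2.489×10^8 − 2.473×10^7 = 2.242×10^8 Pa
Additional depth in amphibolite = 2.242×10^8 Pa / (3050 kg/m³ × 10 m/s²) = 7349.9 m
Total depth = 1120 m + 7349.9 m = 8469.9 m

8470 m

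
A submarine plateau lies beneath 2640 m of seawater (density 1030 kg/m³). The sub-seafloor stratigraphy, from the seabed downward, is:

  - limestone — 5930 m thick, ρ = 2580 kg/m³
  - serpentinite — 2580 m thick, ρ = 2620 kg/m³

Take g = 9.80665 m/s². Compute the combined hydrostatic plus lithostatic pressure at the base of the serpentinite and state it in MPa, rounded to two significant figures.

240 MPa

seawater: 1030 kg/m³ × 9.80665 m/s² × 2640 m = 2.667×10^7 Pa = 26.67 MPa
limestone: 2580 kg/m³ × 9.80665 m/s² × 5930 m = 1.500×10^8 Pa = 150.0 MPa
serpentinite: 2620 kg/m³ × 9.80665 m/s² × 2580 m = 6.629×10^7 Pa = 66.29 MPa
Total = 26.67 + 150.0 + 66.29 = 242.99 MPa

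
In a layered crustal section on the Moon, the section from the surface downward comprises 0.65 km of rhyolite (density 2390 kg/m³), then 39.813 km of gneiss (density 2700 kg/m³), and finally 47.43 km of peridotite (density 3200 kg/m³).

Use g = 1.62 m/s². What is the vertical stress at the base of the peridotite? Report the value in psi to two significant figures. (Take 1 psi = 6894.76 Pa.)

61000 psi

rhyolite: 2390 kg/m³ × 1.62 m/s² × 650 m = 2.517×10^6 Pa = 365.0 psi
gneiss: 2700 kg/m³ × 1.62 m/s² × 39813 m = 1.741×10^8 Pa = 25257 psi
peridotite: 3200 kg/m³ × 1.62 m/s² × 47430 m = 2.459×10^8 Pa = 35661 psi
Total = 365.0 + 25257 + 35661 = 61284 psi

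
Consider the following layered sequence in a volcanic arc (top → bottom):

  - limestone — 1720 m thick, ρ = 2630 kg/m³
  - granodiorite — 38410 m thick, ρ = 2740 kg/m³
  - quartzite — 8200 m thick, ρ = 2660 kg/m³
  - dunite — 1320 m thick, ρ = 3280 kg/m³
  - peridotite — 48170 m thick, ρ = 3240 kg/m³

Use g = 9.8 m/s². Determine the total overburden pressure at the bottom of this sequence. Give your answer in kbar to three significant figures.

limestone: 2630 kg/m³ × 9.8 m/s² × 1720 m = 4.433×10^7 Pa = 0.4433 kbar
granodiorite: 2740 kg/m³ × 9.8 m/s² × 38410 m = 1.031×10^9 Pa = 10.31 kbar
quartzite: 2660 kg/m³ × 9.8 m/s² × 8200 m = 2.138×10^8 Pa = 2.138 kbar
dunite: 3280 kg/m³ × 9.8 m/s² × 1320 m = 4.243×10^7 Pa = 0.4243 kbar
peridotite: 3240 kg/m³ × 9.8 m/s² × 48170 m = 1.529×10^9 Pa = 15.29 kbar
Total = 0.4433 + 10.31 + 2.138 + 0.4243 + 15.29 = 28.614 kbar

28.6 kbar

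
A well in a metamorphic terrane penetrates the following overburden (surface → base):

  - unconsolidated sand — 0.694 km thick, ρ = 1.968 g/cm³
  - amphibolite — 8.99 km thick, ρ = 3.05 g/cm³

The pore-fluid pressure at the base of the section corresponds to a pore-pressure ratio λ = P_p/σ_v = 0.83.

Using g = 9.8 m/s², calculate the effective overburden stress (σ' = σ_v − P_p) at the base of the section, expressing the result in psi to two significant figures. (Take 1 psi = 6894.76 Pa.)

7000 psi

Overburden (lithostatic) stress σ_v:
unconsolidated sand: 1968 kg/m³ × 9.8 m/s² × 694 m = 1.338×10^7 Pa = 13.38 MPa
amphibolite: 3050 kg/m³ × 9.8 m/s² × 8990 m = 2.687×10^8 Pa = 268.7 MPa
Total = 13.38 + 268.7 = 282.10 MPa
Pore pressure P_p = λ·σ_v = 0.83 × 282.1 MPa = 234.1 MPa
Effective stress σ' = σ_v − P_p = 282.1 − 234.1 = 47.956 MPa = 6955.5 psi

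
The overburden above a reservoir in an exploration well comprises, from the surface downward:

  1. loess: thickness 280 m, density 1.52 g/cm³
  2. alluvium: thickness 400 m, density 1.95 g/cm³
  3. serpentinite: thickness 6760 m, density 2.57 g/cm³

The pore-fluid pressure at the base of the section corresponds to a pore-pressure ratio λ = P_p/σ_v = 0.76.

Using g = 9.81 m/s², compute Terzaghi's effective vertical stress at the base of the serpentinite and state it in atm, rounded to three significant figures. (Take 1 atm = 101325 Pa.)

432 atm

Overburden (lithostatic) stress σ_v:
loess: 1520 kg/m³ × 9.81 m/s² × 280 m = 4.175×10^6 Pa = 4.175 MPa
alluvium: 1950 kg/m³ × 9.81 m/s² × 400 m = 7.652×10^6 Pa = 7.652 MPa
serpentinite: 2570 kg/m³ × 9.81 m/s² × 6760 m = 1.704×10^8 Pa = 170.4 MPa
Total = 4.175 + 7.652 + 170.4 = 182.26 MPa
Pore pressure P_p = λ·σ_v = 0.76 × 182.3 MPa = 138.5 MPa
Effective stress σ' = σ_v − P_p = 182.3 − 138.5 = 43.742 MPa = 431.70 atm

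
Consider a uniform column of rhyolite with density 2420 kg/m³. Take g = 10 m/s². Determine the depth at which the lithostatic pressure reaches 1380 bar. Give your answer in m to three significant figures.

h = P/(ρg) = 1380 bar / (2420 kg/m³ × 10 m/s²) = 1.380×10^8 Pa / 24200 Pa/m = 5702.5 m

5700 m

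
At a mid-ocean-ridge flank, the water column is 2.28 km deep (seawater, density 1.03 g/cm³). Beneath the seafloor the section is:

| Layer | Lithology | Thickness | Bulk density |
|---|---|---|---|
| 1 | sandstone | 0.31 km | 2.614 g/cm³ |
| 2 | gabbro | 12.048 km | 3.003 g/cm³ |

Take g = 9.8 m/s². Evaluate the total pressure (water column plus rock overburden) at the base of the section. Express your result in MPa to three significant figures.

386 MPa

seawater: 1030 kg/m³ × 9.8 m/s² × 2280 m = 2.301×10^7 Pa = 23.01 MPa
sandstone: 2614 kg/m³ × 9.8 m/s² × 310 m = 7.941×10^6 Pa = 7.941 MPa
gabbro: 3003 kg/m³ × 9.8 m/s² × 12048 m = 3.546×10^8 Pa = 354.6 MPa
Total = 23.01 + 7.941 + 354.6 = 385.52 MPa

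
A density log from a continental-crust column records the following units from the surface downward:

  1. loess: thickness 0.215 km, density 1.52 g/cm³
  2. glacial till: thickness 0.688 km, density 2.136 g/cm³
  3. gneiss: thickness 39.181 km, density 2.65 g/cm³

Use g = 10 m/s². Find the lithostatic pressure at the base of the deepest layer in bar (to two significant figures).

loess: 1520 kg/m³ × 10 m/s² × 215 m = 3.268×10^6 Pa = 32.68 bar
glacial till: 2136 kg/m³ × 10 m/s² × 688 m = 1.470×10^7 Pa = 147.0 bar
gneiss: 2650 kg/m³ × 10 m/s² × 39181 m = 1.038×10^9 Pa = 10383 bar
Total = 32.68 + 147.0 + 10383 = 10563 bar

11000 bar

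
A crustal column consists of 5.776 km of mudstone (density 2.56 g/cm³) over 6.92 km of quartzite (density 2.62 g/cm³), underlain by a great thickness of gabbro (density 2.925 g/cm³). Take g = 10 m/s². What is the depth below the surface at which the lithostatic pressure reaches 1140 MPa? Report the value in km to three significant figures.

Pressure at base of upper layers: 2560×10×5776 + 2620×10×6920 = 3.292×10^8 Pa = 329.2 MPa
Remaining pressure to be supplied by gabbro: 1.140×10^9 − 3.292×10^8 = 8.108×10^8 Pa
Additional depth in gabbro = 8.108×10^8 Pa / (2925 kg/m³ × 10 m/s²) = 27721 m
Total depth = 12696 m + 27721 m = 40417 m
= 40.417 km

40.4 km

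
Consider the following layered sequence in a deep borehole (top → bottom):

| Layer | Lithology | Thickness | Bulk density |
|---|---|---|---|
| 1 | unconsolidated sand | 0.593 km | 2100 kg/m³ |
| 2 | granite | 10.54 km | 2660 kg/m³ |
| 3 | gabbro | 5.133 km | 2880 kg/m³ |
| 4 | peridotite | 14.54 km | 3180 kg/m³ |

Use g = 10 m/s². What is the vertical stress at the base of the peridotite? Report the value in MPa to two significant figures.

unconsolidated sand: 2100 kg/m³ × 10 m/s² × 593 m = 1.245×10^7 Pa = 12.45 MPa
granite: 2660 kg/m³ × 10 m/s² × 10540 m = 2.804×10^8 Pa = 280.4 MPa
gabbro: 2880 kg/m³ × 10 m/s² × 5133 m = 1.478×10^8 Pa = 147.8 MPa
peridotite: 3180 kg/m³ × 10 m/s² × 14540 m = 4.624×10^8 Pa = 462.4 MPa
Total = 12.45 + 280.4 + 147.8 + 462.4 = 903.02 MPa

900 MPa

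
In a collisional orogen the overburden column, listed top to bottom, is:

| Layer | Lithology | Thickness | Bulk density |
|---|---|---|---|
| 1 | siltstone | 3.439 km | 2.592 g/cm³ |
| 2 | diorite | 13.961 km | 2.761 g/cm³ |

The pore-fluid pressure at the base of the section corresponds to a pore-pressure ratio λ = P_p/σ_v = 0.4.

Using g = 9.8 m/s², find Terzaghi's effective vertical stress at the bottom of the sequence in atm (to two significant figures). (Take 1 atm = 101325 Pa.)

Overburden (lithostatic) stress σ_v:
siltstone: 2592 kg/m³ × 9.8 m/s² × 3439 m = 8.736×10^7 Pa = 87.36 MPa
diorite: 2761 kg/m³ × 9.8 m/s² × 13961 m = 3.778×10^8 Pa = 377.8 MPa
Total = 87.36 + 377.8 = 465.11 MPa
Pore pressure P_p = λ·σ_v = 0.4 × 465.1 MPa = 186.0 MPa
Effective stress σ' = σ_v − P_p = 465.1 − 186.0 = 279.07 MPa = 2754.2 atm

2800 atm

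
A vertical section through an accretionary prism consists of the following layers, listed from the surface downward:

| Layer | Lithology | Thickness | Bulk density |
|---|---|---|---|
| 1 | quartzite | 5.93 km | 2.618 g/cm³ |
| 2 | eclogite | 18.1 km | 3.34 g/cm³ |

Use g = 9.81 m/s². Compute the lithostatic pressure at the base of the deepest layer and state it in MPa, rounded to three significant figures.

quartzite: 2618 kg/m³ × 9.81 m/s² × 5930 m = 1.523×10^8 Pa = 152.3 MPa
eclogite: 3340 kg/m³ × 9.81 m/s² × 18100 m = 5.931×10^8 Pa = 593.1 MPa
Total = 152.3 + 593.1 = 745.35 MPa

745 MPa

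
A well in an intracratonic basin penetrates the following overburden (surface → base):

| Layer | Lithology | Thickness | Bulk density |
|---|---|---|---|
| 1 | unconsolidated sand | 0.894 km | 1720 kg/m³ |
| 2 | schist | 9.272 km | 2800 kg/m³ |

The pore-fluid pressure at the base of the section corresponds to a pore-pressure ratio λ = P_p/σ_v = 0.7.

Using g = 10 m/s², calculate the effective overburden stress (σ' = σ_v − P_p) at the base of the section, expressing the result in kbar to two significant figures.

0.82 kbar

Overburden (lithostatic) stress σ_v:
unconsolidated sand: 1720 kg/m³ × 10 m/s² × 894 m = 1.538×10^7 Pa = 15.38 MPa
schist: 2800 kg/m³ × 10 m/s² × 9272 m = 2.596×10^8 Pa = 259.6 MPa
Total = 15.38 + 259.6 = 274.99 MPa
Pore pressure P_p = λ·σ_v = 0.7 × 275.0 MPa = 192.5 MPa
Effective stress σ' = σ_v − P_p = 275.0 − 192.5 = 82.498 MPa = 0.82498 kbar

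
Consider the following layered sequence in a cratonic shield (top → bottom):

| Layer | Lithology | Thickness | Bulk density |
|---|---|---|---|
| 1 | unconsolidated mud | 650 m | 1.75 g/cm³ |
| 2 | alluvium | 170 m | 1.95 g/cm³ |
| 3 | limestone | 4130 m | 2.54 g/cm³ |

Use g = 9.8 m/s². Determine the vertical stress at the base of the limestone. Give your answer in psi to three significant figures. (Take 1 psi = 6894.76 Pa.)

17000 psi

unconsolidated mud: 1750 kg/m³ × 9.8 m/s² × 650 m = 1.115×10^7 Pa = 1617 psi
alluvium: 1950 kg/m³ × 9.8 m/s² × 170 m = 3.249×10^6 Pa = 471.2 psi
limestone: 2540 kg/m³ × 9.8 m/s² × 4130 m = 1.028×10^8 Pa = 14910 psi
Total = 1617 + 471.2 + 14910 = 16998 psi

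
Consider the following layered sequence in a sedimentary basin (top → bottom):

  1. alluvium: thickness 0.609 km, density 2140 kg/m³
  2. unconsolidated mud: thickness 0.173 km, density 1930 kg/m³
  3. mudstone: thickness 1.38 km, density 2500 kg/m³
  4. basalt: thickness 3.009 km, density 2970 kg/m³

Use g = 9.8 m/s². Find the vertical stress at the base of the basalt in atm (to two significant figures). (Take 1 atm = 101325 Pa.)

alluvium: 2140 kg/m³ × 9.8 m/s² × 609 m = 1.277×10^7 Pa = 126.0 atm
unconsolidated mud: 1930 kg/m³ × 9.8 m/s² × 173 m = 3.272×10^6 Pa = 32.29 atm
mudstone: 2500 kg/m³ × 9.8 m/s² × 1380 m = 3.381×10^7 Pa = 333.7 atm
basalt: 2970 kg/m³ × 9.8 m/s² × 3009 m = 8.758×10^7 Pa = 864.3 atm
Total = 126.0 + 32.29 + 333.7 + 864.3 = 1356.4 atm

1400 atm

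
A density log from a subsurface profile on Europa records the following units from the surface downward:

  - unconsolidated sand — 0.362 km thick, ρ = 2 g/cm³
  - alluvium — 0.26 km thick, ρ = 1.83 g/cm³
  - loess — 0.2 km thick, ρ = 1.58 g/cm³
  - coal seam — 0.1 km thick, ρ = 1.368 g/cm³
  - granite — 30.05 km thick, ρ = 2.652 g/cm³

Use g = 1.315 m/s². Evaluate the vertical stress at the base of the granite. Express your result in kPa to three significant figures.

unconsolidated sand: 2000 kg/m³ × 1.315 m/s² × 362 m = 9.521×10^5 Pa = 952.1 kPa
alluvium: 1830 kg/m³ × 1.315 m/s² × 260 m = 6.257×10^5 Pa = 625.7 kPa
loess: 1580 kg/m³ × 1.315 m/s² × 200 m = 4.155×10^5 Pa = 415.5 kPa
coal seam: 1368 kg/m³ × 1.315 m/s² × 100 m = 1.799×10^5 Pa = 179.9 kPa
granite: 2652 kg/m³ × 1.315 m/s² × 30050 m = 1.048×10^8 Pa = 1.048×10^5 kPa
Total = 952.1 + 625.7 + 415.5 + 179.9 + 1.048×10^5 = 1.0697×10^5 kPa

107000 kPa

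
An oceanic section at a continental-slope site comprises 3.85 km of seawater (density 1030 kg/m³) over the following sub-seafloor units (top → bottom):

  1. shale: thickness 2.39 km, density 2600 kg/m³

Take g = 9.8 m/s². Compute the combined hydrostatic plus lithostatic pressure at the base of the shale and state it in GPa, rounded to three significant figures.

seawater: 1030 kg/m³ × 9.8 m/s² × 3850 m = 3.886×10^7 Pa = 0.03886 GPa
shale: 2600 kg/m³ × 9.8 m/s² × 2390 m = 6.090×10^7 Pa = 0.06090 GPa
Total = 0.03886 + 0.06090 = 0.099759 GPa

0.0998 GPa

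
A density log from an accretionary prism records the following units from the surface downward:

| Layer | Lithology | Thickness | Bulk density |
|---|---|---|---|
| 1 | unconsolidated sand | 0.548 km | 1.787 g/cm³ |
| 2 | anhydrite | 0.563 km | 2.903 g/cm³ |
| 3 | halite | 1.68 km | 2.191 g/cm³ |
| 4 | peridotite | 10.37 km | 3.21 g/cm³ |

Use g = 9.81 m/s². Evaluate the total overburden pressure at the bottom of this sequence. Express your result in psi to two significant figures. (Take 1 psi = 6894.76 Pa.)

56000 psi

unconsolidated sand: 1787 kg/m³ × 9.81 m/s² × 548 m = 9.607×10^6 Pa = 1393 psi
anhydrite: 2903 kg/m³ × 9.81 m/s² × 563 m = 1.603×10^7 Pa = 2325 psi
halite: 2191 kg/m³ × 9.81 m/s² × 1680 m = 3.611×10^7 Pa = 5237 psi
peridotite: 3210 kg/m³ × 9.81 m/s² × 10370 m = 3.266×10^8 Pa = 47362 psi
Total = 1393 + 2325 + 5237 + 47362 = 56318 psi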